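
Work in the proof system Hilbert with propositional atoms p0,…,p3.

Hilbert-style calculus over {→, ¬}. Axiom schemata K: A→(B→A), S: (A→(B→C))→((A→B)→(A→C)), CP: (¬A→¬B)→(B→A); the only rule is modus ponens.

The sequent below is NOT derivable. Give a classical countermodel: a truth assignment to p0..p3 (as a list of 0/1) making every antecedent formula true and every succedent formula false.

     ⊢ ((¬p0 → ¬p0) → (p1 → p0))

Enumerate valuations to refute Γ ⊢ Δ:
  v=0000: Γ:[] Δ:[((¬p0 → ¬p0) → (p1 → p0))=T] refutes=False
  v=0001: Γ:[] Δ:[((¬p0 → ¬p0) → (p1 → p0))=T] refutes=False
  v=0010: Γ:[] Δ:[((¬p0 → ¬p0) → (p1 → p0))=T] refutes=False
  v=0011: Γ:[] Δ:[((¬p0 → ¬p0) → (p1 → p0))=T] refutes=False
  v=0100: Γ:[] Δ:[((¬p0 → ¬p0) → (p1 → p0))=F] refutes=True  ← countermodel

Result: [0, 1, 0, 0]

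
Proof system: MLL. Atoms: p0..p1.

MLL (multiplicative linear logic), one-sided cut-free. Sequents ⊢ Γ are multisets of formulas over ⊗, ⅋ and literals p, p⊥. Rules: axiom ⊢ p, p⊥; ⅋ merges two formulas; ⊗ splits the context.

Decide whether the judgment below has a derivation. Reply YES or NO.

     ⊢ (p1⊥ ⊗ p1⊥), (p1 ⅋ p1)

Derivation trace:
[⅋]  ⊢ (p1⊥ ⊗ p1⊥), (p1 ⅋ p1)
  [⊗]  ⊢ p1, p1, (p1⊥ ⊗ p1⊥)
    [Ax]  ⊢ p1, p1⊥
    [Ax]  ⊢ p1, p1⊥

Result: YES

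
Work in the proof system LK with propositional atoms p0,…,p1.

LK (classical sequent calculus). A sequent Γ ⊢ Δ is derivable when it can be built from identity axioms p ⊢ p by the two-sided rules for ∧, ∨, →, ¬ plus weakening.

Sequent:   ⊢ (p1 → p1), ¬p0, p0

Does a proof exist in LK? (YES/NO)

Derivation trace:
[WR]  ⊢ (p1 → p1), ¬p0, p0
  [¬R]  ⊢ (p1 → p1), ¬p0
    [→R] p0 ⊢ (p1 → p1)
      [WL] p1, p0 ⊢ p1
        [Ax] p1 ⊢ p1

Result: YES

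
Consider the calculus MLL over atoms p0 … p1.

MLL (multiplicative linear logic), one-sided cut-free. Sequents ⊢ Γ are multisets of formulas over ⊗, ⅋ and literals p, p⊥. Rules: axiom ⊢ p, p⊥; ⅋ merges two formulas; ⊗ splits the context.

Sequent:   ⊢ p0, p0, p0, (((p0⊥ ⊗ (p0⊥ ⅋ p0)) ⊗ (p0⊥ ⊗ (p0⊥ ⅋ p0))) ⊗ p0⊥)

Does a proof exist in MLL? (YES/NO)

Proof tree:
[⊗]  ⊢ p0, p0, p0, (((p0⊥ ⊗ (p0⊥ ⅋ p0)) ⊗ (p0⊥ ⊗ (p0⊥ ⅋ p0))) ⊗ p0⊥)
  [⊗]  ⊢ p0, p0, ((p0⊥ ⊗ (p0⊥ ⅋ p0)) ⊗ (p0⊥ ⊗ (p0⊥ ⅋ p0)))
    [⊗]  ⊢ p0, (p0⊥ ⊗ (p0⊥ ⅋ p0))
      [Ax]  ⊢ p0, p0⊥
      [⅋]  ⊢ (p0⊥ ⅋ p0)
        [Ax]  ⊢ p0, p0⊥
    [⊗]  ⊢ p0, (p0⊥ ⊗ (p0⊥ ⅋ p0))
      [Ax]  ⊢ p0, p0⊥
      [⅋]  ⊢ (p0⊥ ⅋ p0)
        [Ax]  ⊢ p0, p0⊥
  [Ax]  ⊢ p0, p0⊥

Result: YES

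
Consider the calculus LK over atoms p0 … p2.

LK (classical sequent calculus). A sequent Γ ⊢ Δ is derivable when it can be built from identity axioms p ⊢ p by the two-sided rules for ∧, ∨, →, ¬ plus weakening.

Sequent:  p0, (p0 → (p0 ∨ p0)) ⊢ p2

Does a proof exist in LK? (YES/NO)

Enumerate valuations to refute Γ ⊢ Δ:
  v=000: Γ:[p0=F, (p0 → (p0 ∨ p0))=T] Δ:[p2=F] refutes=False
  v=001: Γ:[p0=F, (p0 → (p0 ∨ p0))=T] Δ:[p2=T] refutes=False
  v=010: Γ:[p0=F, (p0 → (p0 ∨ p0))=T] Δ:[p2=F] refutes=False
  v=011: Γ:[p0=F, (p0 → (p0 ∨ p0))=T] Δ:[p2=T] refutes=False
  v=100: Γ:[p0=T, (p0 → (p0 ∨ p0))=T] Δ:[p2=F] refutes=True  ← countermodel

Result: NO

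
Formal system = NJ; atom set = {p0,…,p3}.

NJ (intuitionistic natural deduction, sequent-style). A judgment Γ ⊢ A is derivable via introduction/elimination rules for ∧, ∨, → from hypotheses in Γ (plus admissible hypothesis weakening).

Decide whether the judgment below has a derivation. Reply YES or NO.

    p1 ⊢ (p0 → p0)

Derivation trace:
[→I] p1 ⊢ (p0 → p0)
  [Wk] p0, p1 ⊢ p0
    [Ax] p0 ⊢ p0

Result: YES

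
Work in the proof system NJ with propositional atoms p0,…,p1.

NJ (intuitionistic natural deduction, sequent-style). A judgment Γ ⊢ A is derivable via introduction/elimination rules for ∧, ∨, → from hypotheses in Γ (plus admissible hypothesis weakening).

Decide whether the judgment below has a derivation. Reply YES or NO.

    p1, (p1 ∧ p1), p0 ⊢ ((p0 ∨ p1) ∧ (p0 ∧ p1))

Derivation trace:
[∧I] p1, (p1 ∧ p1), p0 ⊢ ((p0 ∨ p1) ∧ (p0 ∧ p1))
  [∨I₂] p1 ⊢ (p0 ∨ p1)
    [Ax] p1 ⊢ p1
  [∧I] p1, (p1 ∧ p1), p0 ⊢ (p0 ∧ p1)
    [Wk] p0, (p1 ∧ p1) ⊢ p0
      [Ax] p0 ⊢ p0
    [Ax] p1 ⊢ p1

Result: YES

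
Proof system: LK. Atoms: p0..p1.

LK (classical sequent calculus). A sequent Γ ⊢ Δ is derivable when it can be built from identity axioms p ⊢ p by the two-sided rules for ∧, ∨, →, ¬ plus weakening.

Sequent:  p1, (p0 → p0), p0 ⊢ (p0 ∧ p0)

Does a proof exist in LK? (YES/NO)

Derivation trace:
[∧R] p1, (p0 → p0), p0 ⊢ (p0 ∧ p0)
  [→L] p1, p0, (p0 → p0) ⊢ p0
    [WL] p0, p1, p0 ⊢ p0
      [WL] p0, p1 ⊢ p0
        [Ax] p0 ⊢ p0
    [WL] p0, p1, p0 ⊢ p0
      [WL] p0, p1 ⊢ p0
        [Ax] p0 ⊢ p0
  [WL] p0, p1, p0 ⊢ p0
    [WL] p0, p1 ⊢ p0
      [Ax] p0 ⊢ p0

Result: YES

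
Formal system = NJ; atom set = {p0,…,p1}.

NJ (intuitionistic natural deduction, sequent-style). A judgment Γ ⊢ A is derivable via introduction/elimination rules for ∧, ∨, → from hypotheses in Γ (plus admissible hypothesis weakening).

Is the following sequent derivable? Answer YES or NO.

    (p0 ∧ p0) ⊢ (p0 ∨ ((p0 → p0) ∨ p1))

Proof tree:
[∨I₂] (p0 ∧ p0) ⊢ (p0 ∨ ((p0 → p0) ∨ p1))
  [∨I₁] (p0 ∧ p0) ⊢ ((p0 → p0) ∨ p1)
    [Wk] (p0 ∧ p0) ⊢ (p0 → p0)
      [→I]  ⊢ (p0 → p0)
        [Ax] p0 ⊢ p0

Result: YES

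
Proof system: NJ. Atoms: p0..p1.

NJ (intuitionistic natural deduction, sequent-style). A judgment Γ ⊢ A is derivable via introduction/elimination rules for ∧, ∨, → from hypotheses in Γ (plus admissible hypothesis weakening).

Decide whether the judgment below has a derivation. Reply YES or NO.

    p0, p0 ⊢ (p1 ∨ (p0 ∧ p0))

Derivation (root first):
[Wk] p0, p0 ⊢ (p1 ∨ (p0 ∧ p0))
  [∨I₂] p0 ⊢ (p1 ∨ (p0 ∧ p0))
    [∧I] p0 ⊢ (p0 ∧ p0)
      [Ax] p0 ⊢ p0
      [Ax] p0 ⊢ p0

Result: YES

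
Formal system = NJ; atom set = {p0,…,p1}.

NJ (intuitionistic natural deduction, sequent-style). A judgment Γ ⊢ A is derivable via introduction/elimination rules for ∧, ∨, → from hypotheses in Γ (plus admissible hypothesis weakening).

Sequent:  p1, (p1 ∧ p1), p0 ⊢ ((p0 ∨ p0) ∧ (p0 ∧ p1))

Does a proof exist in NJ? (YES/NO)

Proof tree:
[∧I] p1, (p1 ∧ p1), p0 ⊢ ((p0 ∨ p0) ∧ (p0 ∧ p1))
  [∨I₁] p0 ⊢ (p0 ∨ p0)
    [Ax] p0 ⊢ p0
  [Wk] p1, p0, (p1 ∧ p1) ⊢ (p0 ∧ p1)
    [∧I] p1, p0 ⊢ (p0 ∧ p1)
      [Ax] p0 ⊢ p0
      [Ax] p1 ⊢ p1

Result: YES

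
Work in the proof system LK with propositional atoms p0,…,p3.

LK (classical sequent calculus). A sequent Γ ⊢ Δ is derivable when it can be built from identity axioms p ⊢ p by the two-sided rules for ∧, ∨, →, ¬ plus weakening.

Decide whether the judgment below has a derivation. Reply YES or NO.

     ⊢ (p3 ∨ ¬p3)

Proof tree:
[∨R]  ⊢ (p3 ∨ ¬p3)
  [¬R]  ⊢ p3, ¬p3
    [Ax] p3 ⊢ p3

Result: YES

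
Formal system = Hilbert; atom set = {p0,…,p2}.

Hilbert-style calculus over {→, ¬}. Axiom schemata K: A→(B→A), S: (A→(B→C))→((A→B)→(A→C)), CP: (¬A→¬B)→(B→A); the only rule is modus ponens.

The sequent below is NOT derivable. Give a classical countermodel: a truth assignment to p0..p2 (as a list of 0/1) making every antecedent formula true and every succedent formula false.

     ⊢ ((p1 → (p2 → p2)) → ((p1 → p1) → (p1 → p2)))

Enumerate valuations to refute Γ ⊢ Δ:
  v=000: Γ:[] Δ:[((p1 → (p2 → p2)) → ((p1 → p1) → (p1 → p2)))=T] refutes=False
  v=001: Γ:[] Δ:[((p1 → (p2 → p2)) → ((p1 → p1) → (p1 → p2)))=T] refutes=False
  v=010: Γ:[] Δ:[((p1 → (p2 → p2)) → ((p1 → p1) → (p1 → p2)))=F] refutes=True  ← countermodel

Result: [0, 1, 0]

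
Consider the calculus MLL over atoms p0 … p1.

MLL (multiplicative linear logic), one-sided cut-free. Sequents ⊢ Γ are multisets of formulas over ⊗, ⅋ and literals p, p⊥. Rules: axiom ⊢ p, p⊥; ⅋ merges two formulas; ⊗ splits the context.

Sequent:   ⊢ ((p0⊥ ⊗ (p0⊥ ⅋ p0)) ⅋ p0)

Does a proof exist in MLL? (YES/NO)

Derivation (root first):
[⅋]  ⊢ ((p0⊥ ⊗ (p0⊥ ⅋ p0)) ⅋ p0)
  [⊗]  ⊢ p0, (p0⊥ ⊗ (p0⊥ ⅋ p0))
    [Ax]  ⊢ p0, p0⊥
    [⅋]  ⊢ (p0⊥ ⅋ p0)
      [Ax]  ⊢ p0, p0⊥

Result: YES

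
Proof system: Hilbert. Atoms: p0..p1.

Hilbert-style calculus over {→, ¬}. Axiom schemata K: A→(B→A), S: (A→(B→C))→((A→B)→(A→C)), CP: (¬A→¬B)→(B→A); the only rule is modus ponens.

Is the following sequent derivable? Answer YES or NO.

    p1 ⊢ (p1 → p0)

Search for a countermodel by truth-table:
  v=00: Γ:[p1=F] Δ:[(p1 → p0)=T] refutes=False
  v=01: Γ:[p1=T] Δ:[(p1 → p0)=F] refutes=True  ← countermodel

Result: NO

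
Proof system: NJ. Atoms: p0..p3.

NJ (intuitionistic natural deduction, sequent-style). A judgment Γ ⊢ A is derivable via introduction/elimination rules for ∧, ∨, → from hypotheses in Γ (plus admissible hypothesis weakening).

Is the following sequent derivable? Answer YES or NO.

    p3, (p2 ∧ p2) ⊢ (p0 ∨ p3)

Derivation trace:
[Wk] p3, (p2 ∧ p2) ⊢ (p0 ∨ p3)
  [∨I₂] p3 ⊢ (p0 ∨ p3)
    [Ax] p3 ⊢ p3

Result: YES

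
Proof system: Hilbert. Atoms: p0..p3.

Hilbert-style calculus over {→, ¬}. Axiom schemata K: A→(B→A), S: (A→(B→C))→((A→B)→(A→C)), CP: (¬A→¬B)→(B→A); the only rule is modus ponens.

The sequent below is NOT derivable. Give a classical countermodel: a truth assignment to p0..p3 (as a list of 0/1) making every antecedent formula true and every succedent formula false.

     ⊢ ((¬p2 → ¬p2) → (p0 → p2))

Search for a countermodel by truth-table:
  v=0000: Γ:[] Δ:[((¬p2 → ¬p2) → (p0 → p2))=T] refutes=False
  v=0001: Γ:[] Δ:[((¬p2 → ¬p2) → (p0 → p2))=T] refutes=False
  v=0010: Γ:[] Δ:[((¬p2 → ¬p2) → (p0 → p2))=T] refutes=False
  v=0011: Γ:[] Δ:[((¬p2 → ¬p2) → (p0 → p2))=T] refutes=False
  v=0100: Γ:[] Δ:[((¬p2 → ¬p2) → (p0 → p2))=T] refutes=False
  v=0101: Γ:[] Δ:[((¬p2 → ¬p2) → (p0 → p2))=T] refutes=False
  v=0110: Γ:[] Δ:[((¬p2 → ¬p2) → (p0 → p2))=T] refutes=False
  v=0111: Γ:[] Δ:[((¬p2 → ¬p2) → (p0 → p2))=T] refutes=False
  v=1000: Γ:[] Δ:[((¬p2 → ¬p2) → (p0 → p2))=F] refutes=True  ← countermodel

Result: [1, 0, 0, 0]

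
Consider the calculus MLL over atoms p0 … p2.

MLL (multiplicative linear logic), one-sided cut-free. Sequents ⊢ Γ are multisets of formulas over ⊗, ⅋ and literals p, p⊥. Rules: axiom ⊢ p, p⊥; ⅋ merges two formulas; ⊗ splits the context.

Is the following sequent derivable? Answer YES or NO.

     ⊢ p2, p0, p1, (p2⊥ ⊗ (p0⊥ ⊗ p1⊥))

Derivation (root first):
[⊗]  ⊢ p2, p0, p1, (p2⊥ ⊗ (p0⊥ ⊗ p1⊥))
  [Ax]  ⊢ p2, p2⊥
  [⊗]  ⊢ p0, p1, (p0⊥ ⊗ p1⊥)
    [Ax]  ⊢ p0, p0⊥
    [Ax]  ⊢ p1, p1⊥

Result: YES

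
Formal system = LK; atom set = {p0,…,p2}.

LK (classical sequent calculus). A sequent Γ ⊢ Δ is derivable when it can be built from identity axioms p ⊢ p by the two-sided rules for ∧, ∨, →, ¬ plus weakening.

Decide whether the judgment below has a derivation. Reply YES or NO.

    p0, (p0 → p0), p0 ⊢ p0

Derivation (root first):
[WL] p0, (p0 → p0), p0 ⊢ p0
  [→L] p0, (p0 → p0) ⊢ p0
    [Ax] p0 ⊢ p0
    [Ax] p0 ⊢ p0

Result: YES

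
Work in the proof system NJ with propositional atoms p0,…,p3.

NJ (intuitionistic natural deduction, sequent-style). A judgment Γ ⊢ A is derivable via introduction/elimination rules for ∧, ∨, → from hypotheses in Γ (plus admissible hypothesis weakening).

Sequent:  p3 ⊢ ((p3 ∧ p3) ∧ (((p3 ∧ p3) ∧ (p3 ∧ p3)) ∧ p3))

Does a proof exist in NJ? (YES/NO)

Derivation trace:
[∧I] p3 ⊢ ((p3 ∧ p3) ∧ (((p3 ∧ p3) ∧ (p3 ∧ p3)) ∧ p3))
  [∧I] p3 ⊢ (p3 ∧ p3)
    [Ax] p3 ⊢ p3
    [Ax] p3 ⊢ p3
  [∧I] p3 ⊢ (((p3 ∧ p3) ∧ (p3 ∧ p3)) ∧ p3)
    [∧I] p3 ⊢ ((p3 ∧ p3) ∧ (p3 ∧ p3))
      [∧I] p3 ⊢ (p3 ∧ p3)
        [Ax] p3 ⊢ p3
        [Ax] p3 ⊢ p3
      [∧I] p3 ⊢ (p3 ∧ p3)
        [Ax] p3 ⊢ p3
        [Ax] p3 ⊢ p3
    [Ax] p3 ⊢ p3

Result: YES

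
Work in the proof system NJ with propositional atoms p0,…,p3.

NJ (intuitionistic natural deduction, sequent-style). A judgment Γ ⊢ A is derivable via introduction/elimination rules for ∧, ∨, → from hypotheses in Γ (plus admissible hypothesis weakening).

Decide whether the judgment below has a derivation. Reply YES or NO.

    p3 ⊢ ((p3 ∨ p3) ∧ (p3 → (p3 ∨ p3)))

Derivation (root first):
[∧I] p3 ⊢ ((p3 ∨ p3) ∧ (p3 → (p3 ∨ p3)))
  [∨I₁] p3 ⊢ (p3 ∨ p3)
    [Ax] p3 ⊢ p3
  [→I]  ⊢ (p3 → (p3 ∨ p3))
    [∨I₁] p3 ⊢ (p3 ∨ p3)
      [Ax] p3 ⊢ p3

Result: YES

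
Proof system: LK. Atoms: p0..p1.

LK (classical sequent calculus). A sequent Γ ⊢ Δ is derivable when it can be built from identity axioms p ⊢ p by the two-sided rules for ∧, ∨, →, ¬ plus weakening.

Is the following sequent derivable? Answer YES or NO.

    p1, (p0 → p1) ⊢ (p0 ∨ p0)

Truth-table refutation:
  v=00: Γ:[p1=F, (p0 → p1)=T] Δ:[(p0 ∨ p0)=F] refutes=False
  v=01: Γ:[p1=T, (p0 → p1)=T] Δ:[(p0 ∨ p0)=F] refutes=True  ← countermodel

Result: NO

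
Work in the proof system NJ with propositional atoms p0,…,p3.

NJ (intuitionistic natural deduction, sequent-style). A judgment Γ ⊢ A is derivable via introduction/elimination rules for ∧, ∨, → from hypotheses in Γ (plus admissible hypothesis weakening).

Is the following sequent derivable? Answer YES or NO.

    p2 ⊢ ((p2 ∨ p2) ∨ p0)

Proof tree:
[∨I₁] p2 ⊢ ((p2 ∨ p2) ∨ p0)
  [∨I₂] p2 ⊢ (p2 ∨ p2)
    [Ax] p2 ⊢ p2

Result: YES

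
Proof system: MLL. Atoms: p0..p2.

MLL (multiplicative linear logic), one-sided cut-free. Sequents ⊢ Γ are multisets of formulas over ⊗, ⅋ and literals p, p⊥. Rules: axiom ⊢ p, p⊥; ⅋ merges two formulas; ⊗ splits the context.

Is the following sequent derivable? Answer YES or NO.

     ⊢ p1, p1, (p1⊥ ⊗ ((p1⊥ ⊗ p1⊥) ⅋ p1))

Derivation (root first):
[⊗]  ⊢ p1, p1, (p1⊥ ⊗ ((p1⊥ ⊗ p1⊥) ⅋ p1))
  [Ax]  ⊢ p1, p1⊥
  [⅋]  ⊢ p1, ((p1⊥ ⊗ p1⊥) ⅋ p1)
    [⊗]  ⊢ p1, p1, (p1⊥ ⊗ p1⊥)
      [Ax]  ⊢ p1, p1⊥
      [Ax]  ⊢ p1, p1⊥

Result: YES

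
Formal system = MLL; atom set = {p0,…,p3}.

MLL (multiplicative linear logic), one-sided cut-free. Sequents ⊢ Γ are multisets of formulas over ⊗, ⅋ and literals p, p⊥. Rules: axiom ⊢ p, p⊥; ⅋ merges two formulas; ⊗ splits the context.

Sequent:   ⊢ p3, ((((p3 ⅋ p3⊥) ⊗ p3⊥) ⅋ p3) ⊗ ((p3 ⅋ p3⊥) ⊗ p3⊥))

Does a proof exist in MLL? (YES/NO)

Derivation trace:
[⊗]  ⊢ p3, ((((p3 ⅋ p3⊥) ⊗ p3⊥) ⅋ p3) ⊗ ((p3 ⅋ p3⊥) ⊗ p3⊥))
  [⅋]  ⊢ (((p3 ⅋ p3⊥) ⊗ p3⊥) ⅋ p3)
    [⊗]  ⊢ p3, ((p3 ⅋ p3⊥) ⊗ p3⊥)
      [⅋]  ⊢ (p3 ⅋ p3⊥)
        [Ax]  ⊢ p3, p3⊥
      [Ax]  ⊢ p3, p3⊥
  [⊗]  ⊢ p3, ((p3 ⅋ p3⊥) ⊗ p3⊥)
    [⅋]  ⊢ (p3 ⅋ p3⊥)
      [Ax]  ⊢ p3, p3⊥
    [Ax]  ⊢ p3, p3⊥

Result: YES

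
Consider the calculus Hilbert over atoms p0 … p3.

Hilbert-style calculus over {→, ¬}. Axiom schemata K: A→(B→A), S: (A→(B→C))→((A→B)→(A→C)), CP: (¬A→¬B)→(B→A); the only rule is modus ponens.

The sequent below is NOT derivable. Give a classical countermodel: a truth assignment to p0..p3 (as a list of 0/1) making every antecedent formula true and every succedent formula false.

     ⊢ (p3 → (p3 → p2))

Search for a countermodel by truth-table:
  v=0000: Γ:[] Δ:[(p3 → (p3 → p2))=T] refutes=False
  v=0001: Γ:[] Δ:[(p3 → (p3 → p2))=F] refutes=True  ← countermodel

Result: [0, 0, 0, 1]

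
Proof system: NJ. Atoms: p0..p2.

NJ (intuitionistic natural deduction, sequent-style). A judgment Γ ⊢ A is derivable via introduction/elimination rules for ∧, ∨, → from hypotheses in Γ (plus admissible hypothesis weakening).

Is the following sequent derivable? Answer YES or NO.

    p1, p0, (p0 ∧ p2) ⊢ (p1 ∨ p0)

Derivation (root first):
[Wk] p1, p0, (p0 ∧ p2) ⊢ (p1 ∨ p0)
  [Wk] p1, p0 ⊢ (p1 ∨ p0)
    [∨I₁] p1 ⊢ (p1 ∨ p0)
      [Ax] p1 ⊢ p1

Result: YES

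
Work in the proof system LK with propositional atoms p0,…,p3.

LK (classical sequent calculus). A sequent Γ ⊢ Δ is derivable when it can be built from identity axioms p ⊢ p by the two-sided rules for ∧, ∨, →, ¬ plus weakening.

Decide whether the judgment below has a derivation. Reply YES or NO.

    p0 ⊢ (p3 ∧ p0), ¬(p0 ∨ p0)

Search for a countermodel by truth-table:
  v=0000: Γ:[p0=F] Δ:[(p3 ∧ p0)=F, ¬(p0 ∨ p0)=T] refutes=False
  v=0001: Γ:[p0=F] Δ:[(p3 ∧ p0)=F, ¬(p0 ∨ p0)=T] refutes=False
  v=0010: Γ:[p0=F] Δ:[(p3 ∧ p0)=F, ¬(p0 ∨ p0)=T] refutes=False
  v=0011: Γ:[p0=F] Δ:[(p3 ∧ p0)=F, ¬(p0 ∨ p0)=T] refutes=False
  v=0100: Γ:[p0=F] Δ:[(p3 ∧ p0)=F, ¬(p0 ∨ p0)=T] refutes=False
  v=0101: Γ:[p0=F] Δ:[(p3 ∧ p0)=F, ¬(p0 ∨ p0)=T] refutes=False
  v=0110: Γ:[p0=F] Δ:[(p3 ∧ p0)=F, ¬(p0 ∨ p0)=T] refutes=False
  v=0111: Γ:[p0=F] Δ:[(p3 ∧ p0)=F, ¬(p0 ∨ p0)=T] refutes=False
  v=1000: Γ:[p0=T] Δ:[(p3 ∧ p0)=F, ¬(p0 ∨ p0)=F] refutes=True  ← countermodel

Result: NO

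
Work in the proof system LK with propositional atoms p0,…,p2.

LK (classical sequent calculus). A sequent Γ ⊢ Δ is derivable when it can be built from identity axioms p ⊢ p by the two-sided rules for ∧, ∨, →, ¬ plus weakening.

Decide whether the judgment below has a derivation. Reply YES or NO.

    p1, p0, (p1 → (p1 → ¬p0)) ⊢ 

Proof tree:
[→L] p1, p0, (p1 → (p1 → ¬p0)) ⊢ 
  [Ax] p1 ⊢ p1
  [→L] p1, p0, (p1 → ¬p0) ⊢ 
    [Ax] p1 ⊢ p1
    [¬L] p0, ¬p0 ⊢ 
      [Ax] p0 ⊢ p0

Result: YES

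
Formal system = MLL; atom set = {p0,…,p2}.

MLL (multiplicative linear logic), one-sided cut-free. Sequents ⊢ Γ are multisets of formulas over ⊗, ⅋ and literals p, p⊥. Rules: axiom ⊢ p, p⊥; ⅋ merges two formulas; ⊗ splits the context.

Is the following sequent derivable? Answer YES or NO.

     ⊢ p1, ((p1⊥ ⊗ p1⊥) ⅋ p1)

Derivation (root first):
[⅋]  ⊢ p1, ((p1⊥ ⊗ p1⊥) ⅋ p1)
  [⊗]  ⊢ p1, p1, (p1⊥ ⊗ p1⊥)
    [Ax]  ⊢ p1, p1⊥
    [Ax]  ⊢ p1, p1⊥

Result: YES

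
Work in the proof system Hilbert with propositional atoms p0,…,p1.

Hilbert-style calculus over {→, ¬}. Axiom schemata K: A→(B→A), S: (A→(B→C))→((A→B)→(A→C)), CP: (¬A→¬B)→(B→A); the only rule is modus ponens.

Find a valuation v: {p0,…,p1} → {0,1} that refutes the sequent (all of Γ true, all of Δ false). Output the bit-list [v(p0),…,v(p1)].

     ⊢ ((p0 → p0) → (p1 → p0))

Truth-table refutation:
  v=00: Γ:[] Δ:[((p0 → p0) → (p1 → p0))=T] refutes=False
  v=01: Γ:[] Δ:[((p0 → p0) → (p1 → p0))=F] refutes=True  ← countermodel

Result: [0, 1]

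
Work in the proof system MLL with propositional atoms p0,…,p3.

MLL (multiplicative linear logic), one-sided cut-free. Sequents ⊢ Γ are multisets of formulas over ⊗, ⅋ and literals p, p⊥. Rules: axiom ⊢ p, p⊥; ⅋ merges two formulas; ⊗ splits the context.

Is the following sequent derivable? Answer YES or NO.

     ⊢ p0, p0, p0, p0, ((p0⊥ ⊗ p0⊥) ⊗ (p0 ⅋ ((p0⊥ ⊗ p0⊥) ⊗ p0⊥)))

Derivation (root first):
[⊗]  ⊢ p0, p0, p0, p0, ((p0⊥ ⊗ p0⊥) ⊗ (p0 ⅋ ((p0⊥ ⊗ p0⊥) ⊗ p0⊥)))
  [⊗]  ⊢ p0, p0, (p0⊥ ⊗ p0⊥)
    [Ax]  ⊢ p0, p0⊥
    [Ax]  ⊢ p0, p0⊥
  [⅋]  ⊢ p0, p0, (p0 ⅋ ((p0⊥ ⊗ p0⊥) ⊗ p0⊥))
    [⊗]  ⊢ p0, p0, p0, ((p0⊥ ⊗ p0⊥) ⊗ p0⊥)
      [⊗]  ⊢ p0, p0, (p0⊥ ⊗ p0⊥)
        [Ax]  ⊢ p0, p0⊥
        [Ax]  ⊢ p0, p0⊥
      [Ax]  ⊢ p0, p0⊥

Result: YES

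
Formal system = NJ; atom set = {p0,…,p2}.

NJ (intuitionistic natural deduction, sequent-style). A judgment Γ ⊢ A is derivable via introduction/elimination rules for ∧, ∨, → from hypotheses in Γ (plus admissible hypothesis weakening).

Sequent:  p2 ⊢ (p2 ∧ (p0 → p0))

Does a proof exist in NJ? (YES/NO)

Proof tree:
[∧I] p2 ⊢ (p2 ∧ (p0 → p0))
  [Ax] p2 ⊢ p2
  [→I]  ⊢ (p0 → p0)
    [Ax] p0 ⊢ p0

Result: YES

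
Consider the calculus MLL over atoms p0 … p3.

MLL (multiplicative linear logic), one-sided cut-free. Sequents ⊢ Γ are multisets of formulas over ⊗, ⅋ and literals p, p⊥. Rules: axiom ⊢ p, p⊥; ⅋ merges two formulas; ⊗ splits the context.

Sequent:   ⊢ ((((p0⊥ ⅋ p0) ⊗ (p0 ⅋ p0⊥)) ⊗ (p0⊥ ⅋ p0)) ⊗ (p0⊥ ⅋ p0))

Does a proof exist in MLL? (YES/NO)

Proof tree:
[⊗]  ⊢ ((((p0⊥ ⅋ p0) ⊗ (p0 ⅋ p0⊥)) ⊗ (p0⊥ ⅋ p0)) ⊗ (p0⊥ ⅋ p0))
  [⊗]  ⊢ (((p0⊥ ⅋ p0) ⊗ (p0 ⅋ p0⊥)) ⊗ (p0⊥ ⅋ p0))
    [⊗]  ⊢ ((p0⊥ ⅋ p0) ⊗ (p0 ⅋ p0⊥))
      [⅋]  ⊢ (p0⊥ ⅋ p0)
        [Ax]  ⊢ p0, p0⊥
      [⅋]  ⊢ (p0 ⅋ p0⊥)
        [Ax]  ⊢ p0, p0⊥
    [⅋]  ⊢ (p0⊥ ⅋ p0)
      [Ax]  ⊢ p0, p0⊥
  [⅋]  ⊢ (p0⊥ ⅋ p0)
    [Ax]  ⊢ p0, p0⊥

Result: YES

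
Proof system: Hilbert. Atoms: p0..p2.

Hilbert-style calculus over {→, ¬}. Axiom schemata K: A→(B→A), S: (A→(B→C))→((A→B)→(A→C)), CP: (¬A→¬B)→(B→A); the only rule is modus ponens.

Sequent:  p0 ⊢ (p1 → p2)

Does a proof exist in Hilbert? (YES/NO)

Enumerate valuations to refute Γ ⊢ Δ:
  v=000: Γ:[p0=F] Δ:[(p1 → p2)=T] refutes=False
  v=001: Γ:[p0=F] Δ:[(p1 → p2)=T] refutes=False
  v=010: Γ:[p0=F] Δ:[(p1 → p2)=F] refutes=False
  v=011: Γ:[p0=F] Δ:[(p1 → p2)=T] refutes=False
  v=100: Γ:[p0=T] Δ:[(p1 → p2)=T] refutes=False
  v=101: Γ:[p0=T] Δ:[(p1 → p2)=T] refutes=False
  v=110: Γ:[p0=T] Δ:[(p1 → p2)=F] refutes=True  ← countermodel

Result: NO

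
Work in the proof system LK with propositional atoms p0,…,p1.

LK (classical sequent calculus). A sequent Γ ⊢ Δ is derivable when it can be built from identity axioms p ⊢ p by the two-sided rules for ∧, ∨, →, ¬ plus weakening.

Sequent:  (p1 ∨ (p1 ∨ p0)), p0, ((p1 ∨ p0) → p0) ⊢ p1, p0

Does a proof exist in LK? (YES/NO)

Derivation (root first):
[→L] (p1 ∨ (p1 ∨ p0)), p0, ((p1 ∨ p0) → p0) ⊢ p1, p0
  [∨L] (p1 ∨ (p1 ∨ p0)) ⊢ p1, (p1 ∨ p0)
    [Ax] p1 ⊢ p1
    [∨R] (p1 ∨ p0) ⊢ (p1 ∨ p0)
      [∨L] (p1 ∨ p0) ⊢ p1, p0
        [Ax] p1 ⊢ p1
        [Ax] p0 ⊢ p0
  [WL] p0, p0 ⊢ p0
    [Ax] p0 ⊢ p0

Result: YES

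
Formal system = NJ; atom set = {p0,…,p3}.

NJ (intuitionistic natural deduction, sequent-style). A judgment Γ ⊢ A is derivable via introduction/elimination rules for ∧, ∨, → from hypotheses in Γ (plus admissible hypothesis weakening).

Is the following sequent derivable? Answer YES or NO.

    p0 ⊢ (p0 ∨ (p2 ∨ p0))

Derivation trace:
[∨I₂] p0 ⊢ (p0 ∨ (p2 ∨ p0))
  [∨I₂] p0 ⊢ (p2 ∨ p0)
    [Ax] p0 ⊢ p0

Result: YES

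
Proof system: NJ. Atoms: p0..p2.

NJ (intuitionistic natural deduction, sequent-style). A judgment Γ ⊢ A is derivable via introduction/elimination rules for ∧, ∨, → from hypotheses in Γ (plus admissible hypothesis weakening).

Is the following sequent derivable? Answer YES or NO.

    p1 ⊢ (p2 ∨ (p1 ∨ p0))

Proof tree:
[∨I₂] p1 ⊢ (p2 ∨ (p1 ∨ p0))
  [∨I₁] p1 ⊢ (p1 ∨ p0)
    [Ax] p1 ⊢ p1

Result: YES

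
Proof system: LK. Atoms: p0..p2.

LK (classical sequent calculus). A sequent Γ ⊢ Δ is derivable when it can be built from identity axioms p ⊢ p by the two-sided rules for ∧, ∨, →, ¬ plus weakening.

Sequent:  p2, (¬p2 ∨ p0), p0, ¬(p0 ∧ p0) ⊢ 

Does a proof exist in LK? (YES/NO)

Derivation (root first):
[¬L] p2, (¬p2 ∨ p0), p0, ¬(p0 ∧ p0) ⊢ 
  [∧R] p2, (¬p2 ∨ p0), p0 ⊢ (p0 ∧ p0)
    [Ax] p0 ⊢ p0
    [∨L] p2, (¬p2 ∨ p0) ⊢ p0
      [¬L] p2, ¬p2 ⊢ 
        [Ax] p2 ⊢ p2
      [Ax] p0 ⊢ p0

Result: YES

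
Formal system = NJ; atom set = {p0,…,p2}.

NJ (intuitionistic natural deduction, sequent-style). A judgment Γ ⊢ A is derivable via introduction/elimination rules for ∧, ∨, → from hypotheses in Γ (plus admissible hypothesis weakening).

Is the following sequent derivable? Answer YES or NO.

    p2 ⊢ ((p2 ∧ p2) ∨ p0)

Derivation (root first):
[∨I₁] p2 ⊢ ((p2 ∧ p2) ∨ p0)
  [∧I] p2 ⊢ (p2 ∧ p2)
    [Ax] p2 ⊢ p2
    [Ax] p2 ⊢ p2

Result: YES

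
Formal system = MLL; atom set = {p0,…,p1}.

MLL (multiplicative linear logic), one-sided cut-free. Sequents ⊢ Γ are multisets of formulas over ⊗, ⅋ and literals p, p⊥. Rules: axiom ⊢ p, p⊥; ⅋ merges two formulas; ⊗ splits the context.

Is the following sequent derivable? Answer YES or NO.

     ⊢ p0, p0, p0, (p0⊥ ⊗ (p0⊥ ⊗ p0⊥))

Proof tree:
[⊗]  ⊢ p0, p0, p0, (p0⊥ ⊗ (p0⊥ ⊗ p0⊥))
  [Ax]  ⊢ p0, p0⊥
  [⊗]  ⊢ p0, p0, (p0⊥ ⊗ p0⊥)
    [Ax]  ⊢ p0, p0⊥
    [Ax]  ⊢ p0, p0⊥

Result: YES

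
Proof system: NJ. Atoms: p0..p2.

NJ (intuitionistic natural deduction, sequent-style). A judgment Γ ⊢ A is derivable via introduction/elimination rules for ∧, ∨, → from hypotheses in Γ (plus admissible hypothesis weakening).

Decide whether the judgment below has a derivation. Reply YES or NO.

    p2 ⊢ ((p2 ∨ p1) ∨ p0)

Proof tree:
[∨I₁] p2 ⊢ ((p2 ∨ p1) ∨ p0)
  [∨I₁] p2 ⊢ (p2 ∨ p1)
    [Ax] p2 ⊢ p2

Result: YES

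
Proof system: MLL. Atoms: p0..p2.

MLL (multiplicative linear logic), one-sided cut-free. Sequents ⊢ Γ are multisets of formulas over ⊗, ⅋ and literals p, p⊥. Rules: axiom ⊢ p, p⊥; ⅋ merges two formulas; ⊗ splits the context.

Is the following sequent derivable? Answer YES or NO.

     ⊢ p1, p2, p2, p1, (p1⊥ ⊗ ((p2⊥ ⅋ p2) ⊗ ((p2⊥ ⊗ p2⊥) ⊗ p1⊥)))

Derivation (root first):
[⊗]  ⊢ p1, p2, p2, p1, (p1⊥ ⊗ ((p2⊥ ⅋ p2) ⊗ ((p2⊥ ⊗ p2⊥) ⊗ p1⊥)))
  [Ax]  ⊢ p1, p1⊥
  [⊗]  ⊢ p2, p2, p1, ((p2⊥ ⅋ p2) ⊗ ((p2⊥ ⊗ p2⊥) ⊗ p1⊥))
    [⅋]  ⊢ (p2⊥ ⅋ p2)
      [Ax]  ⊢ p2, p2⊥
    [⊗]  ⊢ p2, p2, p1, ((p2⊥ ⊗ p2⊥) ⊗ p1⊥)
      [⊗]  ⊢ p2, p2, (p2⊥ ⊗ p2⊥)
        [Ax]  ⊢ p2, p2⊥
        [Ax]  ⊢ p2, p2⊥
      [Ax]  ⊢ p1, p1⊥

Result: YES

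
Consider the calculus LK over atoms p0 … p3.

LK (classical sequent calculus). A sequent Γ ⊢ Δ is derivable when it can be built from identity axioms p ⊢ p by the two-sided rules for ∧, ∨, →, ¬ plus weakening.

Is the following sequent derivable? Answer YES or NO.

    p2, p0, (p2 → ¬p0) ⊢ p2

Derivation trace:
[→L] p2, p0, (p2 → ¬p0) ⊢ p2
  [Ax] p2 ⊢ p2
  [WR] p0, ¬p0 ⊢ p2
    [¬L] p0, ¬p0 ⊢ 
      [Ax] p0 ⊢ p0

Result: YES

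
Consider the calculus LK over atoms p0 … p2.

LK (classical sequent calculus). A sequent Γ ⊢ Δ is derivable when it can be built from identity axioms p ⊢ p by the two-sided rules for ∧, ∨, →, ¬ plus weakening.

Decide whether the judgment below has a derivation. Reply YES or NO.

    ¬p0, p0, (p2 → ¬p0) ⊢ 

Derivation trace:
[→L] ¬p0, p0, (p2 → ¬p0) ⊢ 
  [WL] p0, ¬p0, p0 ⊢ p2
    [WR] p0, ¬p0 ⊢ p2
      [¬L] p0, ¬p0 ⊢ 
        [Ax] p0 ⊢ p0
  [¬L] p0, ¬p0 ⊢ 
    [Ax] p0 ⊢ p0

Result: YES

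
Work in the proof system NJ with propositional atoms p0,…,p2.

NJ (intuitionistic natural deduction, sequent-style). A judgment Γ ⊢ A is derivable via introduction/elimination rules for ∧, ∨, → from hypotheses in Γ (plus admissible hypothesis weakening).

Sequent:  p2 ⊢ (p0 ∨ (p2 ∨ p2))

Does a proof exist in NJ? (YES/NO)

Derivation trace:
[∨I₂] p2 ⊢ (p0 ∨ (p2 ∨ p2))
  [∨I₁] p2 ⊢ (p2 ∨ p2)
    [Ax] p2 ⊢ p2

Result: YES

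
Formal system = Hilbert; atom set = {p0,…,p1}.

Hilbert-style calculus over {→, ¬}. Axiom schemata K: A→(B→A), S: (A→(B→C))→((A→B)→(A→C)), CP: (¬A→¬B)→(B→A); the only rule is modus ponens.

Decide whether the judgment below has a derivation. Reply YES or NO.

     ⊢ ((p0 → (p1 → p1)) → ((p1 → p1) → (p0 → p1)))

Truth-table refutation:
  v=00: Γ:[] Δ:[((p0 → (p1 → p1)) → ((p1 → p1) → (p0 → p1)))=T] refutes=False
  v=01: Γ:[] Δ:[((p0 → (p1 → p1)) → ((p1 → p1) → (p0 → p1)))=T] refutes=False
  v=10: Γ:[] Δ:[((p0 → (p1 → p1)) → ((p1 → p1) → (p0 → p1)))=F] refutes=True  ← countermodel

Result: NO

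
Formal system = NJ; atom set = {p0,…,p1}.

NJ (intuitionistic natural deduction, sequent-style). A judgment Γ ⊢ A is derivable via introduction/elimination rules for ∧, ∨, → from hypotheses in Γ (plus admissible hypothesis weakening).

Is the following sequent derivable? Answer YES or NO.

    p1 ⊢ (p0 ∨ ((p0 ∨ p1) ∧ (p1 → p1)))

Derivation trace:
[∨I₂] p1 ⊢ (p0 ∨ ((p0 ∨ p1) ∧ (p1 → p1)))
  [∧I] p1 ⊢ ((p0 ∨ p1) ∧ (p1 → p1))
    [∨I₂] p1 ⊢ (p0 ∨ p1)
      [Ax] p1 ⊢ p1
    [→I]  ⊢ (p1 → p1)
      [Ax] p1 ⊢ p1

Result: YES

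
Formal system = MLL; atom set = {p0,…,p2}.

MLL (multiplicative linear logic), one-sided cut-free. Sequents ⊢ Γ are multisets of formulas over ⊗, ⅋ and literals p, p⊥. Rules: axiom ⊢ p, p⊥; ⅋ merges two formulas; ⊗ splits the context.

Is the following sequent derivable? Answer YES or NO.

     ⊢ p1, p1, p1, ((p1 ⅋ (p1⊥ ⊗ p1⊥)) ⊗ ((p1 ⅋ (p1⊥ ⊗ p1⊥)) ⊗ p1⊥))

Derivation (root first):
[⊗]  ⊢ p1, p1, p1, ((p1 ⅋ (p1⊥ ⊗ p1⊥)) ⊗ ((p1 ⅋ (p1⊥ ⊗ p1⊥)) ⊗ p1⊥))
  [⅋]  ⊢ p1, (p1 ⅋ (p1⊥ ⊗ p1⊥))
    [⊗]  ⊢ p1, p1, (p1⊥ ⊗ p1⊥)
      [Ax]  ⊢ p1, p1⊥
      [Ax]  ⊢ p1, p1⊥
  [⊗]  ⊢ p1, p1, ((p1 ⅋ (p1⊥ ⊗ p1⊥)) ⊗ p1⊥)
    [⅋]  ⊢ p1, (p1 ⅋ (p1⊥ ⊗ p1⊥))
      [⊗]  ⊢ p1, p1, (p1⊥ ⊗ p1⊥)
        [Ax]  ⊢ p1, p1⊥
        [Ax]  ⊢ p1, p1⊥
    [Ax]  ⊢ p1, p1⊥

Result: YES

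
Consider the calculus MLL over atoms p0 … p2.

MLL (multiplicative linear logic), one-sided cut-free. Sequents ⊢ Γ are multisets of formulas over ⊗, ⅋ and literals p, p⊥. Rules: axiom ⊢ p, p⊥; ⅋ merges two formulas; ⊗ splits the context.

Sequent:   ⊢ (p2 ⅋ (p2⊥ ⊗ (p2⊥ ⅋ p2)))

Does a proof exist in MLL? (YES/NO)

Derivation (root first):
[⅋]  ⊢ (p2 ⅋ (p2⊥ ⊗ (p2⊥ ⅋ p2)))
  [⊗]  ⊢ p2, (p2⊥ ⊗ (p2⊥ ⅋ p2))
    [Ax]  ⊢ p2, p2⊥
    [⅋]  ⊢ (p2⊥ ⅋ p2)
      [Ax]  ⊢ p2, p2⊥

Result: YES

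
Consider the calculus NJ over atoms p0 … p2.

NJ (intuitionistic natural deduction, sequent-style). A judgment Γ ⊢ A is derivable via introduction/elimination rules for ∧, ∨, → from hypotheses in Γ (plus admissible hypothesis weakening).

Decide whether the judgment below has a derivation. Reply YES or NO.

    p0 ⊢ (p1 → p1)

Proof tree:
[→E] p0 ⊢ (p1 → p1)
  [→I]  ⊢ (p0 → (p1 → p1))
    [→I] p0 ⊢ (p1 → p1)
      [Wk] p1, p0 ⊢ p1
        [Ax] p1 ⊢ p1
  [Ax] p0 ⊢ p0

Result: YES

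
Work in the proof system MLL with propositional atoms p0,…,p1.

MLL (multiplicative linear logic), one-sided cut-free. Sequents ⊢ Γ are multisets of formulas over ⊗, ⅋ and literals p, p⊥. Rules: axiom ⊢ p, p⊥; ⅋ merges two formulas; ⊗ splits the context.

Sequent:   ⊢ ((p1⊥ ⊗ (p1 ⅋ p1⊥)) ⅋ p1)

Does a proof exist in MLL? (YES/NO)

Proof tree:
[⅋]  ⊢ ((p1⊥ ⊗ (p1 ⅋ p1⊥)) ⅋ p1)
  [⊗]  ⊢ p1, (p1⊥ ⊗ (p1 ⅋ p1⊥))
    [Ax]  ⊢ p1, p1⊥
    [⅋]  ⊢ (p1 ⅋ p1⊥)
      [Ax]  ⊢ p1, p1⊥

Result: YES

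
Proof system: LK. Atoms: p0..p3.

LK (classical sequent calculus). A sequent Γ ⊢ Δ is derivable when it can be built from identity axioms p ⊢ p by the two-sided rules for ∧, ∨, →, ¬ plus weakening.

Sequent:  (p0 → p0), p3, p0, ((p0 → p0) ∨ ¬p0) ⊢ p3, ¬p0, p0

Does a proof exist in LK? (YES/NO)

Derivation (root first):
[∨L] (p0 → p0), p3, p0, ((p0 → p0) ∨ ¬p0) ⊢ p3, ¬p0, p0
  [WR] (p0 → p0) ⊢ p0, ¬p0, p3
    [¬R] (p0 → p0) ⊢ p0, ¬p0
      [→L] p0, (p0 → p0) ⊢ p0
        [Ax] p0 ⊢ p0
        [Ax] p0 ⊢ p0
  [¬L] p0, (p0 → p0), p3, ¬p0 ⊢ 
    [WL] p0, (p0 → p0), p3 ⊢ p0
      [→L] p0, (p0 → p0) ⊢ p0
        [Ax] p0 ⊢ p0
        [Ax] p0 ⊢ p0

Result: YES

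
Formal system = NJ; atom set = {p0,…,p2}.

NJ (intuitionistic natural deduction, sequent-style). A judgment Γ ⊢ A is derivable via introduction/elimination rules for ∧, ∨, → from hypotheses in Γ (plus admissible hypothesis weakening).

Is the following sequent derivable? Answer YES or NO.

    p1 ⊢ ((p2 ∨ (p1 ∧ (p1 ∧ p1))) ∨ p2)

Derivation (root first):
[∨I₁] p1 ⊢ ((p2 ∨ (p1 ∧ (p1 ∧ p1))) ∨ p2)
  [∨I₂] p1 ⊢ (p2 ∨ (p1 ∧ (p1 ∧ p1)))
    [∧I] p1 ⊢ (p1 ∧ (p1 ∧ p1))
      [Ax] p1 ⊢ p1
      [∧I] p1 ⊢ (p1 ∧ p1)
        [Ax] p1 ⊢ p1
        [Ax] p1 ⊢ p1

Result: YES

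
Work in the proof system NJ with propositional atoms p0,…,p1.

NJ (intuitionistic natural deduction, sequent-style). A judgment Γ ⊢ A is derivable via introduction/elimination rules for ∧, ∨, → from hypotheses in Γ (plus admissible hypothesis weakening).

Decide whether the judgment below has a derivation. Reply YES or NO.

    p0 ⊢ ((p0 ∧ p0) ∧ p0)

Proof tree:
[∧I] p0 ⊢ ((p0 ∧ p0) ∧ p0)
  [∧I] p0 ⊢ (p0 ∧ p0)
    [Ax] p0 ⊢ p0
    [Ax] p0 ⊢ p0
  [Ax] p0 ⊢ p0

Result: YES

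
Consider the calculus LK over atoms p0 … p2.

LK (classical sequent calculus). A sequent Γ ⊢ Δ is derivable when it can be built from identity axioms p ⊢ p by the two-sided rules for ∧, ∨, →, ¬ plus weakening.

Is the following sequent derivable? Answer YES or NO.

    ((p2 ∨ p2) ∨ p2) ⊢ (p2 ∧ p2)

Derivation trace:
[∨L] ((p2 ∨ p2) ∨ p2) ⊢ (p2 ∧ p2)
  [∧R] (p2 ∨ p2) ⊢ (p2 ∧ p2)
    [∨L] (p2 ∨ p2) ⊢ p2
      [Ax] p2 ⊢ p2
      [Ax] p2 ⊢ p2
    [∨L] (p2 ∨ p2) ⊢ p2
      [Ax] p2 ⊢ p2
      [Ax] p2 ⊢ p2
  [∧R] p2 ⊢ (p2 ∧ p2)
    [Ax] p2 ⊢ p2
    [Ax] p2 ⊢ p2

Result: YES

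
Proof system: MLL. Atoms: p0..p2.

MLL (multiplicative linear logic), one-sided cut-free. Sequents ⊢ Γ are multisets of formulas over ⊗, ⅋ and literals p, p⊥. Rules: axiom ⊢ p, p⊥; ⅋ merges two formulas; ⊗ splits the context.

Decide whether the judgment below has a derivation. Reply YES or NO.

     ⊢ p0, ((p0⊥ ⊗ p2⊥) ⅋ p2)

Derivation trace:
[⅋]  ⊢ p0, ((p0⊥ ⊗ p2⊥) ⅋ p2)
  [⊗]  ⊢ p0, p2, (p0⊥ ⊗ p2⊥)
    [Ax]  ⊢ p0, p0⊥
    [Ax]  ⊢ p2, p2⊥

Result: YES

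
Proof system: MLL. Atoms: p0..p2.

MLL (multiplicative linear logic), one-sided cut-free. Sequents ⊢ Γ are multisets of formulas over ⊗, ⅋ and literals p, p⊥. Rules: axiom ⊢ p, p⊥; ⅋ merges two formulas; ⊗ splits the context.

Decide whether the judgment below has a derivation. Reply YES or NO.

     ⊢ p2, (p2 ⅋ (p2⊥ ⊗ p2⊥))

Proof tree:
[⅋]  ⊢ p2, (p2 ⅋ (p2⊥ ⊗ p2⊥))
  [⊗]  ⊢ p2, p2, (p2⊥ ⊗ p2⊥)
    [Ax]  ⊢ p2, p2⊥
    [Ax]  ⊢ p2, p2⊥

Result: YES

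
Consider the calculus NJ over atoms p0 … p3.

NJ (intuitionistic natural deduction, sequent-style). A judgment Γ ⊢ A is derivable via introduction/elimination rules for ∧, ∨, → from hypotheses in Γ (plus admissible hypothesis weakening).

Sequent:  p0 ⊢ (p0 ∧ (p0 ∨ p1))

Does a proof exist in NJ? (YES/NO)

Derivation trace:
[∧I] p0 ⊢ (p0 ∧ (p0 ∨ p1))
  [Ax] p0 ⊢ p0
  [∨I₁] p0 ⊢ (p0 ∨ p1)
    [Ax] p0 ⊢ p0

Result: YES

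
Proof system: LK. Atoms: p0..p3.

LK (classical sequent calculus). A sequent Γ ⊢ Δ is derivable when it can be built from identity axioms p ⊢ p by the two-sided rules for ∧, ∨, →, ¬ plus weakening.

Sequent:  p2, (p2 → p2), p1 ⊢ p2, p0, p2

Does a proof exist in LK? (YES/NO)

Derivation trace:
[WR] p2, (p2 → p2), p1 ⊢ p2, p0, p2
  [WR] p2, (p2 → p2), p1 ⊢ p2, p0
    [WL] p2, (p2 → p2), p1 ⊢ p2
      [→L] p2, (p2 → p2) ⊢ p2
        [Ax] p2 ⊢ p2
        [Ax] p2 ⊢ p2

Result: YES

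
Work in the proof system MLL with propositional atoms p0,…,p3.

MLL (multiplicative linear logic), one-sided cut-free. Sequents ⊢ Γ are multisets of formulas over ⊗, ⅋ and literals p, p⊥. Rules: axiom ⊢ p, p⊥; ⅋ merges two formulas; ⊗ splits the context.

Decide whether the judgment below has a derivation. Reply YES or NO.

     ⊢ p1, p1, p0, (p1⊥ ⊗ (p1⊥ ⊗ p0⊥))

Proof tree:
[⊗]  ⊢ p1, p1, p0, (p1⊥ ⊗ (p1⊥ ⊗ p0⊥))
  [Ax]  ⊢ p1, p1⊥
  [⊗]  ⊢ p1, p0, (p1⊥ ⊗ p0⊥)
    [Ax]  ⊢ p1, p1⊥
    [Ax]  ⊢ p0, p0⊥

Result: YES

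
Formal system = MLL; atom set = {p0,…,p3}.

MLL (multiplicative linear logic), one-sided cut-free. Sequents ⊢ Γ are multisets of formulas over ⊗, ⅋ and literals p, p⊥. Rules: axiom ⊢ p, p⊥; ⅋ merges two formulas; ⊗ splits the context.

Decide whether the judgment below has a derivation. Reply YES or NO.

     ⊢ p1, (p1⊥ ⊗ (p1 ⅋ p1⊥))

Proof tree:
[⊗]  ⊢ p1, (p1⊥ ⊗ (p1 ⅋ p1⊥))
  [Ax]  ⊢ p1, p1⊥
  [⅋]  ⊢ (p1 ⅋ p1⊥)
    [Ax]  ⊢ p1, p1⊥

Result: YES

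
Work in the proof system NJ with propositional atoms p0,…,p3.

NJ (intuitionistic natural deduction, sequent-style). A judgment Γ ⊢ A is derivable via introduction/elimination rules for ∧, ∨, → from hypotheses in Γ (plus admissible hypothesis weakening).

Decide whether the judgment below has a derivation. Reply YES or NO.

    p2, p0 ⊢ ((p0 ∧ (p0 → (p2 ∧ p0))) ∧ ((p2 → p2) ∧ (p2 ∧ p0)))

Proof tree:
[∧I] p2, p0 ⊢ ((p0 ∧ (p0 → (p2 ∧ p0))) ∧ ((p2 → p2) ∧ (p2 ∧ p0)))
  [∧I] p2, p0 ⊢ (p0 ∧ (p0 → (p2 ∧ p0)))
    [Ax] p0 ⊢ p0
    [→I] p2 ⊢ (p0 → (p2 ∧ p0))
      [∧I] p2, p0 ⊢ (p2 ∧ p0)
        [Ax] p2 ⊢ p2
        [Ax] p0 ⊢ p0
  [∧I] p2, p0 ⊢ ((p2 → p2) ∧ (p2 ∧ p0))
    [→I]  ⊢ (p2 → p2)
      [Ax] p2 ⊢ p2
    [∧I] p2, p0 ⊢ (p2 ∧ p0)
      [Ax] p2 ⊢ p2
      [Ax] p0 ⊢ p0

Result: YES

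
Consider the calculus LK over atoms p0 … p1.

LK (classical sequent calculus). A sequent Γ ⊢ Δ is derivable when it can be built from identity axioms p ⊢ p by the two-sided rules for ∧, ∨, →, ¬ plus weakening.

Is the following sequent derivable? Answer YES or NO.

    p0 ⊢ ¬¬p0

Derivation trace:
[¬R] p0 ⊢ ¬¬p0
  [¬L] p0, ¬p0 ⊢ 
    [Ax] p0 ⊢ p0

Result: YES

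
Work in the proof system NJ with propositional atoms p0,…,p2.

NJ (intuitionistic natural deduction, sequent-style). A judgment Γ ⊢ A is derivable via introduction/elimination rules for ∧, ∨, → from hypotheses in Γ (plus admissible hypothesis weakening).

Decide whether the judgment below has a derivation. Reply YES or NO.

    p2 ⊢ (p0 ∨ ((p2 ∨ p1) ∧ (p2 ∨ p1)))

Derivation trace:
[∨I₂] p2 ⊢ (p0 ∨ ((p2 ∨ p1) ∧ (p2 ∨ p1)))
  [∧I] p2 ⊢ ((p2 ∨ p1) ∧ (p2 ∨ p1))
    [∨I₁] p2 ⊢ (p2 ∨ p1)
      [Ax] p2 ⊢ p2
    [∨I₁] p2 ⊢ (p2 ∨ p1)
      [Ax] p2 ⊢ p2

Result: YES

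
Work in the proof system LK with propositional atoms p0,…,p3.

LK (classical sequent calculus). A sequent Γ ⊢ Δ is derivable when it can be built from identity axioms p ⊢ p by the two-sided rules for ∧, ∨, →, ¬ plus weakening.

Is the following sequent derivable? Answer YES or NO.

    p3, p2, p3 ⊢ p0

Truth-table refutation:
  v=0000: Γ:[p3=F, p2=F, p3=F] Δ:[p0=F] refutes=False
  v=0001: Γ:[p3=T, p2=F, p3=T] Δ:[p0=F] refutes=False
  v=0010: Γ:[p3=F, p2=T, p3=F] Δ:[p0=F] refutes=False
  v=0011: Γ:[p3=T, p2=T, p3=T] Δ:[p0=F] refutes=True  ← countermodel

Result: NO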